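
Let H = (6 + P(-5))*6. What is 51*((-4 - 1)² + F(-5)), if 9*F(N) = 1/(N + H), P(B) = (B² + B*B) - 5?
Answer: 1151342/903 ≈ 1275.0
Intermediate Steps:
P(B) = -5 + 2*B² (P(B) = (B² + B²) - 5 = 2*B² - 5 = -5 + 2*B²)
H = 306 (H = (6 + (-5 + 2*(-5)²))*6 = (6 + (-5 + 2*25))*6 = (6 + (-5 + 50))*6 = (6 + 45)*6 = 51*6 = 306)
F(N) = 1/(9*(306 + N)) (F(N) = 1/(9*(N + 306)) = 1/(9*(306 + N)))
51*((-4 - 1)² + F(-5)) = 51*((-4 - 1)² + 1/(9*(306 - 5))) = 51*((-5)² + (⅑)/301) = 51*(25 + (⅑)*(1/301)) = 51*(25 + 1/2709) = 51*(67726/2709) = 1151342/903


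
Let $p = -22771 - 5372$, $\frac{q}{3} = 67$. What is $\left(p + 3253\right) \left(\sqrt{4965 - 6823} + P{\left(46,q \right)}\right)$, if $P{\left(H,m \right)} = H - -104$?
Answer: $-3733500 - 24890 i \sqrt{1858} \approx -3.7335 \cdot 10^{6} - 1.0729 \cdot 10^{6} i$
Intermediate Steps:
$q = 201$ ($q = 3 \cdot 67 = 201$)
$P{\left(H,m \right)} = 104 + H$ ($P{\left(H,m \right)} = H + 104 = 104 + H$)
$p = -28143$
$\left(p + 3253\right) \left(\sqrt{4965 - 6823} + P{\left(46,q \right)}\right) = \left(-28143 + 3253\right) \left(\sqrt{4965 - 6823} + \left(104 + 46\right)\right) = - 24890 \left(\sqrt{-1858} + 150\right) = - 24890 \left(i \sqrt{1858} + 150\right) = - 24890 \left(150 + i \sqrt{1858}\right) = -3733500 - 24890 i \sqrt{1858}$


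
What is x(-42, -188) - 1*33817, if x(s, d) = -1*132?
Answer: -33949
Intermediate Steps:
x(s, d) = -132
x(-42, -188) - 1*33817 = -132 - 1*33817 = -132 - 33817 = -33949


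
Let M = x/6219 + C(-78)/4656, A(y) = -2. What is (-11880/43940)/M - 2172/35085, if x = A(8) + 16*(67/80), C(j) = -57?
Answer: 111483695971684/4302368985005 ≈ 25.912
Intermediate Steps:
x = 57/5 (x = -2 + 16*(67/80) = -2 + 67/5 = 57/5 ≈ 11.400)
M = -167447/16086480 (M = (57/5)/6219 - 57/4656 = (57/5)*(1/6219) - 57*1/4656 = 19/10365 - 19/1552 = -167447/16086480 ≈ -0.010409)
(-11880/43940)/M - 2172/35085 = (-11880/43940)/(-167447/16086480) - 2172/35085 = -11880*1/43940*(-16086480/167447) - 2172*1/35085 = -594/2197*(-16086480/167447) - 724/11695 = 9555369120/367881059 - 724/11695 = 111483695971684/4302368985005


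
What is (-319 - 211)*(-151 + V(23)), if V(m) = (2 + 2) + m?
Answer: 65720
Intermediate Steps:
V(m) = 4 + m
(-319 - 211)*(-151 + V(23)) = (-319 - 211)*(-151 + (4 + 23)) = -530*(-151 + 27) = -530*(-124) = 65720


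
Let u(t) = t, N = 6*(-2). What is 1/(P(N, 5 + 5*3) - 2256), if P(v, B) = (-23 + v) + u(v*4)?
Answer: -1/2339 ≈ -0.00042753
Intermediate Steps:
N = -12
P(v, B) = -23 + 5*v (P(v, B) = (-23 + v) + v*4 = (-23 + v) + 4*v = -23 + 5*v)
1/(P(N, 5 + 5*3) - 2256) = 1/((-23 + 5*(-12)) - 2256) = 1/((-23 - 60) - 2256) = 1/(-83 - 2256) = 1/(-2339) = -1/2339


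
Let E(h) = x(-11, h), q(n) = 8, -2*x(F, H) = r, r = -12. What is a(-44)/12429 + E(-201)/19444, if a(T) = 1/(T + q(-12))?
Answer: 666305/2175025284 ≈ 0.00030634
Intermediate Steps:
x(F, H) = 6 (x(F, H) = -½*(-12) = 6)
a(T) = 1/(8 + T) (a(T) = 1/(T + 8) = 1/(8 + T))
E(h) = 6
a(-44)/12429 + E(-201)/19444 = 1/((8 - 44)*12429) + 6/19444 = (1/12429)/(-36) + 6*(1/19444) = -1/36*1/12429 + 3/9722 = -1/447444 + 3/9722 = 666305/2175025284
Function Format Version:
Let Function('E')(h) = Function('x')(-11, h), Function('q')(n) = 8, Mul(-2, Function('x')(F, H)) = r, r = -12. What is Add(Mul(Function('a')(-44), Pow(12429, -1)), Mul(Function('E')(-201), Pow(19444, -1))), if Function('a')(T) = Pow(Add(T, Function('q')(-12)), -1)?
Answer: Rational(666305, 2175025284) ≈ 0.00030634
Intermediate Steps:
Function('x')(F, H) = 6 (Function('x')(F, H) = Mul(Rational(-1, 2), -12) = 6)
Function('a')(T) = Pow(Add(8, T), -1) (Function('a')(T) = Pow(Add(T, 8), -1) = Pow(Add(8, T), -1))
Function('E')(h) = 6
Add(Mul(Function('a')(-44), Pow(12429, -1)), Mul(Function('E')(-201), Pow(19444, -1))) = Add(Mul(Pow(Add(8, -44), -1), Pow(12429, -1)), Mul(6, Pow(19444, -1))) = Add(Mul(Pow(-36, -1), Rational(1, 12429)), Mul(6, Rational(1, 19444))) = Add(Mul(Rational(-1, 36), Rational(1, 12429)), Rational(3, 9722)) = Add(Rational(-1, 447444), Rational(3, 9722)) = Rational(666305, 2175025284)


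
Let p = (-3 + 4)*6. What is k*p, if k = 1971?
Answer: 11826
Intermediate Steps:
p = 6 (p = 1*6 = 6)
k*p = 1971*6 = 11826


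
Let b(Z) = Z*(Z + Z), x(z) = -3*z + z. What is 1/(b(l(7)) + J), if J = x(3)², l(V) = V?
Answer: 1/134 ≈ 0.0074627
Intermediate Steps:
x(z) = -2*z
b(Z) = 2*Z² (b(Z) = Z*(2*Z) = 2*Z²)
J = 36 (J = (-2*3)² = (-6)² = 36)
1/(b(l(7)) + J) = 1/(2*7² + 36) = 1/(2*49 + 36) = 1/(98 + 36) = 1/134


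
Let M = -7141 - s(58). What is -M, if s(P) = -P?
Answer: 7083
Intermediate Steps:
M = -7083 (M = -7141 - (-1)*58 = -7141 - 1*(-58) = -7141 + 58 = -7083)
-M = -1*(-7083) = 7083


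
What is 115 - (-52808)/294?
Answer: 6187/21 ≈ 294.62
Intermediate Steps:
115 - (-52808)/294 = 115 - 328*(-23/42) = 115 + 3772/21 = 6187/21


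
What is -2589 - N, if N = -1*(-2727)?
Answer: -5316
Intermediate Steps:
N = 2727
-2589 - N = -2589 - 1*2727 = -2589 - 2727 = -5316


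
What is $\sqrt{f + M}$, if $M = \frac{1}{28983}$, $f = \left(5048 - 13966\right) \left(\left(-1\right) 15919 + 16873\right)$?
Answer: $\frac{5 i \sqrt{285866001901005}}{28983} \approx 2916.8 i$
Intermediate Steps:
$f = -8507772$ ($f = - 8918 \left(-15919 + 16873\right) = \left(-8918\right) 954 = -8507772$)
$M = \frac{1}{28983} \approx 3.4503 \cdot 10^{-5}$
$\sqrt{f + M} = \sqrt{-8507772 + \frac{1}{28983}} = \sqrt{- \frac{246580755875}{28983}} = \frac{5 i \sqrt{285866001901005}}{28983}$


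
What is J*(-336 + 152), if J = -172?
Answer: 31648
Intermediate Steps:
J*(-336 + 152) = -172*(-336 + 152) = -172*(-184) = 31648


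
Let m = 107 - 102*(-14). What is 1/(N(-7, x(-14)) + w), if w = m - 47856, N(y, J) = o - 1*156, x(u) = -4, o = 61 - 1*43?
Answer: -1/46459 ≈ -2.1524e-5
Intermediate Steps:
o = 18 (o = 61 - 43 = 18)
N(y, J) = -138 (N(y, J) = 18 - 1*156 = 18 - 156 = -138)
m = 1535 (m = 107 + 1428 = 1535)
w = -46321 (w = 1535 - 47856 = -46321)
1/(N(-7, x(-14)) + w) = 1/(-138 - 46321) = 1/(-46459) = -1/46459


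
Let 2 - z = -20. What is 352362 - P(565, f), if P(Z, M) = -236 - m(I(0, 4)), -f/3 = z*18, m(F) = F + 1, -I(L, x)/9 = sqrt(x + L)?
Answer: 352581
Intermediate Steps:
z = 22 (z = 2 - 1*(-20) = 2 + 20 = 22)
I(L, x) = -9*sqrt(L + x) (I(L, x) = -9*sqrt(x + L) = -9*sqrt(L + x))
m(F) = 1 + F
f = -1188 (f = -66*18 = -3*396 = -1188)
P(Z, M) = -219 (P(Z, M) = -236 - (1 - 9*sqrt(0 + 4)) = -236 - (1 - 9*sqrt(4)) = -236 - (1 - 9*2) = -236 - (1 - 18) = -236 - 1*(-17) = -236 + 17 = -219)
352362 - P(565, f) = 352362 - 1*(-219) = 352362 + 219 = 352581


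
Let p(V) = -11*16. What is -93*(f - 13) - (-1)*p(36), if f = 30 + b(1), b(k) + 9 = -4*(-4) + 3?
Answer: -2687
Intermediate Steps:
p(V) = -176
b(k) = 10 (b(k) = -9 + (-4*(-4) + 3) = -9 + (16 + 3) = -9 + 19 = 10)
f = 40 (f = 30 + 10 = 40)
-93*(f - 13) - (-1)*p(36) = -93*(40 - 13) - (-1)*(-176) = -93*27 - 1*176 = -2511 - 176 = -2687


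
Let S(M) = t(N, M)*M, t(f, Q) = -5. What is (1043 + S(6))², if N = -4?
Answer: 1026169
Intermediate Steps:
S(M) = -5*M
(1043 + S(6))² = (1043 - 5*6)² = (1043 - 30)² = 1013² = 1026169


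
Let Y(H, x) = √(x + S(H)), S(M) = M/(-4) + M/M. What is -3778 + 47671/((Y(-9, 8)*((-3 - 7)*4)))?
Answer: -3778 - 47671*√5/300 ≈ -4133.3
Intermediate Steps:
S(M) = 1 - M/4 (S(M) = M*(-¼) + 1 = -M/4 + 1 = 1 - M/4)
Y(H, x) = √(1 + x - H/4) (Y(H, x) = √(x + (1 - H/4)) = √(1 + x - H/4))
-3778 + 47671/((Y(-9, 8)*((-3 - 7)*4))) = -3778 + 47671/(((√(4 - 1*(-9) + 4*8)/2)*((-3 - 7)*4))) = -3778 + 47671/(((√(4 + 9 + 32)/2)*(-10*4))) = -3778 + 47671/(((√45/2)*(-40))) = -3778 + 47671/((((3*√5)/2)*(-40))) = -3778 + 47671/(((3*√5/2)*(-40))) = -3778 + 47671/((-60*√5)) = -3778 + 47671*(-√5/300) = -3778 - 47671*√5/300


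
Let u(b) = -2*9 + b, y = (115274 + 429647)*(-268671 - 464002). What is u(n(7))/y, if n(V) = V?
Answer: 11/399248903833 ≈ 2.7552e-11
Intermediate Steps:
y = -399248903833 (y = 544921*(-732673) = -399248903833)
u(b) = -18 + b
u(n(7))/y = (-18 + 7)/(-399248903833) = -11*(-1/399248903833) = 11/399248903833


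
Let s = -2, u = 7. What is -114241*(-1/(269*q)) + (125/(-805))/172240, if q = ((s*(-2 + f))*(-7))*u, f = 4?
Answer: 22628390901/10443359024 ≈ 2.1668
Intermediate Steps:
q = 196 (q = (-2*(-2 + 4)*(-7))*7 = (-2*2*(-7))*7 = -4*(-7)*7 = 28*7 = 196)
-114241*(-1/(269*q)) + (125/(-805))/172240 = -114241/((-269*196)) + (125/(-805))/172240 = -114241/(-52724) + (125*(-1/805))*(1/172240) = -114241*(-1/52724) - 25/161*1/172240 = 114241/52724 - 5/5546128 = 22628390901/10443359024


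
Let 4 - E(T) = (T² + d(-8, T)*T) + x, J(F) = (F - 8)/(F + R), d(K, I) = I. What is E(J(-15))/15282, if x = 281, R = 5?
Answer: -4793/254700 ≈ -0.018818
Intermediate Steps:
J(F) = (-8 + F)/(5 + F) (J(F) = (F - 8)/(F + 5) = (-8 + F)/(5 + F))
E(T) = -277 - 2*T² (E(T) = 4 - ((T² + T*T) + 281) = 4 - ((T² + T²) + 281) = 4 - (2*T² + 281) = 4 - (281 + 2*T²) = 4 + (-281 - 2*T²) = -277 - 2*T²)
E(J(-15))/15282 = (-277 - 2*(-8 - 15)²/(5 - 15)²)/15282 = (-277 - 2*(-23/(-10))²)*(1/15282) = (-277 - 2*(-⅒*(-23))²)*(1/15282) = (-277 - 2*(23/10)²)*(1/15282) = (-277 - 2*529/100)*(1/15282) = (-277 - 529/50)*(1/15282) = -14379/50*1/15282 = -4793/254700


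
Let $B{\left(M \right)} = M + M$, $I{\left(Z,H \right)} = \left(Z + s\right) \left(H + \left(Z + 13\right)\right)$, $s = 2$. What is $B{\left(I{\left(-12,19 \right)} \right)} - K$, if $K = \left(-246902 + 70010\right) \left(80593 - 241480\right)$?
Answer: $-28459623604$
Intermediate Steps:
$I{\left(Z,H \right)} = \left(2 + Z\right) \left(13 + H + Z\right)$ ($I{\left(Z,H \right)} = \left(Z + 2\right) \left(H + \left(Z + 13\right)\right) = \left(2 + Z\right) \left(H + \left(13 + Z\right)\right) = \left(2 + Z\right) \left(13 + H + Z\right)$)
$K = 28459623204$ ($K = \left(-176892\right) \left(-160887\right) = 28459623204$)
$B{\left(M \right)} = 2 M$
$B{\left(I{\left(-12,19 \right)} \right)} - K = 2 \left(26 + \left(-12\right)^{2} + 2 \cdot 19 + 15 \left(-12\right) + 19 \left(-12\right)\right) - 28459623204 = 2 \left(26 + 144 + 38 - 180 - 228\right) - 28459623204 = 2 \left(-200\right) - 28459623204 = -400 - 28459623204 = -28459623604$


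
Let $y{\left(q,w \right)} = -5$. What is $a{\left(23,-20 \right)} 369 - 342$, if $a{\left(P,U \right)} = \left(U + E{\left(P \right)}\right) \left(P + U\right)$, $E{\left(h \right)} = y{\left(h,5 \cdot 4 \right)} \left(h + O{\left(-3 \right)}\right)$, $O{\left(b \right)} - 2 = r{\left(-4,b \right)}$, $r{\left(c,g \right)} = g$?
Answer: $-144252$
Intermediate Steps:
$O{\left(b \right)} = 2 + b$
$E{\left(h \right)} = 5 - 5 h$ ($E{\left(h \right)} = - 5 \left(h + \left(2 - 3\right)\right) = - 5 \left(h - 1\right) = - 5 \left(-1 + h\right) = 5 - 5 h$)
$a{\left(P,U \right)} = \left(P + U\right) \left(5 + U - 5 P\right)$ ($a{\left(P,U \right)} = \left(U - \left(-5 + 5 P\right)\right) \left(P + U\right) = \left(5 + U - 5 P\right) \left(P + U\right) = \left(P + U\right) \left(5 + U - 5 P\right)$)
$a{\left(23,-20 \right)} 369 - 342 = \left(\left(-20\right)^{2} + 23 \left(-20\right) + 5 \cdot 23 \left(1 - 23\right) + 5 \left(-20\right) \left(1 - 23\right)\right) 369 - 342 = \left(400 - 460 + 5 \cdot 23 \left(1 - 23\right) + 5 \left(-20\right) \left(1 - 23\right)\right) 369 - 342 = \left(400 - 460 + 5 \cdot 23 \left(-22\right) + 5 \left(-20\right) \left(-22\right)\right) 369 - 342 = \left(400 - 460 - 2530 + 2200\right) 369 - 342 = \left(-390\right) 369 - 342 = -143910 - 342 = -144252$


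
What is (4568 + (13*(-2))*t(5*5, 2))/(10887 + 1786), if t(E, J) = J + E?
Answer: 3866/12673 ≈ 0.30506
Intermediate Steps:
t(E, J) = E + J
(4568 + (13*(-2))*t(5*5, 2))/(10887 + 1786) = (4568 + (13*(-2))*(5*5 + 2))/(10887 + 1786) = (4568 - 26*(25 + 2))/12673 = (4568 - 26*27)*(1/12673) = (4568 - 702)*(1/12673) = 3866*(1/12673) = 3866/12673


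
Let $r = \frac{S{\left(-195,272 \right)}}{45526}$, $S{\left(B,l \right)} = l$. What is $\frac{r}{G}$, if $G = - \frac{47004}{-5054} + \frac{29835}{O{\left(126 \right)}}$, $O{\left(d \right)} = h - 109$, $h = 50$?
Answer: $- \frac{1192744}{99094605753} \approx -1.2036 \cdot 10^{-5}$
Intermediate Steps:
$O{\left(d \right)} = -59$ ($O{\left(d \right)} = 50 - 109 = -59$)
$r = \frac{8}{1339}$ ($r = \frac{272}{45526} = 272 \cdot \frac{1}{45526} = \frac{8}{1339} \approx 0.0059746$)
$G = - \frac{74006427}{149093}$ ($G = - \frac{47004}{-5054} + \frac{29835}{-59} = \left(-47004\right) \left(- \frac{1}{5054}\right) + 29835 \left(- \frac{1}{59}\right) = \frac{23502}{2527} - \frac{29835}{59} = - \frac{74006427}{149093} \approx -496.38$)
$\frac{r}{G} = \frac{8}{1339 \left(- \frac{74006427}{149093}\right)} = \frac{8}{1339} \left(- \frac{149093}{74006427}\right) = - \frac{1192744}{99094605753}$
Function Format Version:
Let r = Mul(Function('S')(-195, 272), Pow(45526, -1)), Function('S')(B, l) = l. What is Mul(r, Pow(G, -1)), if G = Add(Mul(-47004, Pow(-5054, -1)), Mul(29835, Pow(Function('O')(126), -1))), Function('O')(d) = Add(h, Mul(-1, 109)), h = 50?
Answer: Rational(-1192744, 99094605753) ≈ -1.2036e-5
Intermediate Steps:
Function('O')(d) = -59 (Function('O')(d) = Add(50, Mul(-1, 109)) = Add(50, -109) = -59)
r = Rational(8, 1339) (r = Mul(272, Pow(45526, -1)) = Mul(272, Rational(1, 45526)) = Rational(8, 1339) ≈ 0.0059746)
G = Rational(-74006427, 149093) (G = Add(Mul(-47004, Pow(-5054, -1)), Mul(29835, Pow(-59, -1))) = Add(Mul(-47004, Rational(-1, 5054)), Mul(29835, Rational(-1, 59))) = Add(Rational(23502, 2527), Rational(-29835, 59)) = Rational(-74006427, 149093) ≈ -496.38)
Mul(r, Pow(G, -1)) = Mul(Rational(8, 1339), Pow(Rational(-74006427, 149093), -1)) = Mul(Rational(8, 1339), Rational(-149093, 74006427)) = Rational(-1192744, 99094605753)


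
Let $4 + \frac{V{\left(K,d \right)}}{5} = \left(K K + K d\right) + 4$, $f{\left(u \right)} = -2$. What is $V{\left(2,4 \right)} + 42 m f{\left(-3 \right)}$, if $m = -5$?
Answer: $480$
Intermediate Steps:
$V{\left(K,d \right)} = 5 K^{2} + 5 K d$ ($V{\left(K,d \right)} = -20 + 5 \left(\left(K K + K d\right) + 4\right) = -20 + 5 \left(\left(K^{2} + K d\right) + 4\right) = -20 + 5 \left(4 + K^{2} + K d\right) = -20 + \left(20 + 5 K^{2} + 5 K d\right) = 5 K^{2} + 5 K d$)
$V{\left(2,4 \right)} + 42 m f{\left(-3 \right)} = 5 \cdot 2 \left(2 + 4\right) + 42 \left(\left(-5\right) \left(-2\right)\right) = 5 \cdot 2 \cdot 6 + 42 \cdot 10 = 60 + 420 = 480$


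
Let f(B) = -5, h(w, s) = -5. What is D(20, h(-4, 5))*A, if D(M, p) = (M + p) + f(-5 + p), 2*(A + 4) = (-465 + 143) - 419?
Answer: -3745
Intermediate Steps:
A = -749/2 (A = -4 + ((-465 + 143) - 419)/2 = -4 + (-322 - 419)/2 = -4 + (½)*(-741) = -4 - 741/2 = -749/2 ≈ -374.50)
D(M, p) = -5 + M + p (D(M, p) = (M + p) - 5 = -5 + M + p)
D(20, h(-4, 5))*A = (-5 + 20 - 5)*(-749/2) = 10*(-749/2) = -3745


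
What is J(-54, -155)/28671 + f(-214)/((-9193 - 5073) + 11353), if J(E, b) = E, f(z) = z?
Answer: 1992764/27839541 ≈ 0.071580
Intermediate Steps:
J(-54, -155)/28671 + f(-214)/((-9193 - 5073) + 11353) = -54/28671 - 214/((-9193 - 5073) + 11353) = -54*1/28671 - 214/(-14266 + 11353) = -18/9557 - 214/(-2913) = -18/9557 - 214*(-1/2913) = -18/9557 + 214/2913 = 1992764/27839541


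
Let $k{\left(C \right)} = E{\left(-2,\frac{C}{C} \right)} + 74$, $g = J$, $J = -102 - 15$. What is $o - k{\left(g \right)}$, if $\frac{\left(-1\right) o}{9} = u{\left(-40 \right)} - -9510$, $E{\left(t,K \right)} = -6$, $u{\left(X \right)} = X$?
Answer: $-85298$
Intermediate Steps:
$J = -117$ ($J = -102 - 15 = -117$)
$o = -85230$ ($o = - 9 \left(-40 - -9510\right) = - 9 \left(-40 + 9510\right) = \left(-9\right) 9470 = -85230$)
$g = -117$
$k{\left(C \right)} = 68$ ($k{\left(C \right)} = -6 + 74 = 68$)
$o - k{\left(g \right)} = -85230 - 68 = -85298$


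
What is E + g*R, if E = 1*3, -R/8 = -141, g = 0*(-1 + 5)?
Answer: 3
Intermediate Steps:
g = 0 (g = 0*4 = 0)
R = 1128 (R = -8*(-141) = 1128)
E = 3
E + g*R = 3 + 0*1128 = 3 + 0 = 3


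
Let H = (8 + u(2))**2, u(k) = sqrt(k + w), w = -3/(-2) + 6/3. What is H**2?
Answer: (16 + sqrt(22))**4/16 ≈ 11454.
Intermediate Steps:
w = 7/2 (w = -3*(-1/2) + 6*(1/3) = 3/2 + 2 = 7/2 ≈ 3.5000)
u(k) = sqrt(7/2 + k) (u(k) = sqrt(k + 7/2) = sqrt(7/2 + k))
H = (8 + sqrt(22)/2)**2 (H = (8 + sqrt(14 + 4*2)/2)**2 = (8 + sqrt(14 + 8)/2)**2 = (8 + sqrt(22)/2)**2 ≈ 107.02)
H**2 = ((16 + sqrt(22))**2/4)**2 = (16 + sqrt(22))**4/16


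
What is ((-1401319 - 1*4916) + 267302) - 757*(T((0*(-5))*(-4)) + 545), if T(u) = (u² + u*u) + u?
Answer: -1551498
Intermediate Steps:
T(u) = u + 2*u² (T(u) = (u² + u²) + u = 2*u² + u = u + 2*u²)
((-1401319 - 1*4916) + 267302) - 757*(T((0*(-5))*(-4)) + 545) = ((-1401319 - 1*4916) + 267302) - 757*(((0*(-5))*(-4))*(1 + 2*((0*(-5))*(-4))) + 545) = ((-1401319 - 4916) + 267302) - 757*((0*(-4))*(1 + 2*(0*(-4))) + 545) = (-1406235 + 267302) - 757*(0*(1 + 2*0) + 545) = -1138933 - 757*(0*(1 + 0) + 545) = -1138933 - 757*(0*1 + 545) = -1138933 - 757*(0 + 545) = -1138933 - 757*545 = -1138933 - 412565 = -1551498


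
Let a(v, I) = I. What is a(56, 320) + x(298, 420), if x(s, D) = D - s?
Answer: 442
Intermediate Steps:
a(56, 320) + x(298, 420) = 320 + (420 - 1*298) = 320 + (420 - 298) = 320 + 122 = 442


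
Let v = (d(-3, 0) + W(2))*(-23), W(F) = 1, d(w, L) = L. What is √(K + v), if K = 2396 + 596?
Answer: √2969 ≈ 54.489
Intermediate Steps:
K = 2992
v = -23 (v = (0 + 1)*(-23) = 1*(-23) = -23)
√(K + v) = √(2992 - 23) = √2969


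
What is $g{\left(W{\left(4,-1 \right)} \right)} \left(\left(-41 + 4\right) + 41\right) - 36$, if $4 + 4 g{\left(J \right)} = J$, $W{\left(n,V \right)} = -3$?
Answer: $-43$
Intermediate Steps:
$g{\left(J \right)} = -1 + \frac{J}{4}$
$g{\left(W{\left(4,-1 \right)} \right)} \left(\left(-41 + 4\right) + 41\right) - 36 = \left(-1 + \frac{1}{4} \left(-3\right)\right) \left(\left(-41 + 4\right) + 41\right) - 36 = \left(-1 - \frac{3}{4}\right) \left(-37 + 41\right) - 36 = \left(- \frac{7}{4}\right) 4 - 36 = -7 - 36 = -43$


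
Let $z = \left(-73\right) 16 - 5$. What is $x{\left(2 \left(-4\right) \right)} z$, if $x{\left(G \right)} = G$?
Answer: $9384$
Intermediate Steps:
$z = -1173$ ($z = -1168 - 5 = -1173$)
$x{\left(2 \left(-4\right) \right)} z = 2 \left(-4\right) \left(-1173\right) = \left(-8\right) \left(-1173\right) = 9384$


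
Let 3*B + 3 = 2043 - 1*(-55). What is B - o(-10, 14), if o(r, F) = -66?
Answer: 2293/3 ≈ 764.33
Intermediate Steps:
B = 2095/3 (B = -1 + (2043 - 1*(-55))/3 = -1 + (2043 + 55)/3 = -1 + (1/3)*2098 = -1 + 2098/3 = 2095/3 ≈ 698.33)
B - o(-10, 14) = 2095/3 - 1*(-66) = 2095/3 + 66 = 2293/3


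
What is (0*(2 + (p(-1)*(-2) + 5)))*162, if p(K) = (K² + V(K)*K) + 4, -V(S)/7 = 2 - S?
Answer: 0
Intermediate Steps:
V(S) = -14 + 7*S (V(S) = -7*(2 - S) = -14 + 7*S)
p(K) = 4 + K² + K*(-14 + 7*K) (p(K) = (K² + (-14 + 7*K)*K) + 4 = (K² + K*(-14 + 7*K)) + 4 = 4 + K² + K*(-14 + 7*K))
(0*(2 + (p(-1)*(-2) + 5)))*162 = (0*(2 + ((4 - 14*(-1) + 8*(-1)²)*(-2) + 5)))*162 = (0*(2 + ((4 + 14 + 8*1)*(-2) + 5)))*162 = (0*(2 + ((4 + 14 + 8)*(-2) + 5)))*162 = (0*(2 + (26*(-2) + 5)))*162 = (0*(2 + (-52 + 5)))*162 = (0*(2 - 47))*162 = (0*(-45))*162 = 0*162 = 0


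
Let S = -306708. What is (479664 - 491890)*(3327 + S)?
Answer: 3709136106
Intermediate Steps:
(479664 - 491890)*(3327 + S) = (479664 - 491890)*(3327 - 306708) = -12226*(-303381) = 3709136106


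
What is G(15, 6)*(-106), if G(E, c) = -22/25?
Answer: 2332/25 ≈ 93.280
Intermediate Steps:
G(E, c) = -22/25 (G(E, c) = -22*1/25 = -22/25)
G(15, 6)*(-106) = -22/25*(-106) = 2332/25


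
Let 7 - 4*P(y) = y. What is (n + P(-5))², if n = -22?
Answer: 361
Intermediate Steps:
P(y) = 7/4 - y/4
(n + P(-5))² = (-22 + (7/4 - ¼*(-5)))² = (-22 + (7/4 + 5/4))² = (-22 + 3)² = (-19)² = 361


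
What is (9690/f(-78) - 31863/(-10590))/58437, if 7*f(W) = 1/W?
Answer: -18676301579/206282610 ≈ -90.537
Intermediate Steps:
f(W) = 1/(7*W)
(9690/f(-78) - 31863/(-10590))/58437 = (9690/(((1/7)/(-78))) - 31863/(-10590))/58437 = (9690/(((1/7)*(-1/78))) - 31863*(-1/10590))*(1/58437) = (9690/(-1/546) + 10621/3530)*(1/58437) = (9690*(-546) + 10621/3530)*(1/58437) = (-5290740 + 10621/3530)*(1/58437) = -18676301579/3530*1/58437 = -18676301579/206282610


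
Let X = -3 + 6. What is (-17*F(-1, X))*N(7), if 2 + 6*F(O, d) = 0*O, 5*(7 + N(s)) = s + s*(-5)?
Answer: -357/5 ≈ -71.400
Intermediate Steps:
X = 3
N(s) = -7 - 4*s/5 (N(s) = -7 + (s + s*(-5))/5 = -7 + (s - 5*s)/5 = -7 + (-4*s)/5 = -7 - 4*s/5)
F(O, d) = -⅓ (F(O, d) = -⅓ + (0*O)/6 = -⅓ + (⅙)*0 = -⅓ + 0 = -⅓)
(-17*F(-1, X))*N(7) = (-17*(-⅓))*(-7 - ⅘*7) = 17*(-7 - 28/5)/3 = (17/3)*(-63/5) = -357/5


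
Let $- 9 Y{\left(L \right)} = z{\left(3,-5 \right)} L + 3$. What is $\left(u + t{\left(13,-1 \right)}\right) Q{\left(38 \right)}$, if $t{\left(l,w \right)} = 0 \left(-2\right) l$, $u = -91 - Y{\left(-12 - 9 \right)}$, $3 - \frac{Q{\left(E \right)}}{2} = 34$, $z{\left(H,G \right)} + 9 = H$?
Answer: $\frac{14260}{3} \approx 4753.3$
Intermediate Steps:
$z{\left(H,G \right)} = -9 + H$
$Q{\left(E \right)} = -62$ ($Q{\left(E \right)} = 6 - 68 = -62$)
$Y{\left(L \right)} = - \frac{1}{3} + \frac{2 L}{3}$ ($Y{\left(L \right)} = - \frac{\left(-9 + 3\right) L + 3}{9} = - \frac{- 6 L + 3}{9} = - \frac{3 - 6 L}{9} = - \frac{1}{3} + \frac{2 L}{3}$)
$u = - \frac{230}{3}$ ($u = -91 - \left(- \frac{1}{3} + \frac{2 \left(-12 - 9\right)}{3}\right) = -91 - \left(- \frac{1}{3} + \frac{2}{3} \left(-21\right)\right) = -91 - \left(- \frac{1}{3} - 14\right) = -91 - - \frac{43}{3} = -91 + \frac{43}{3} = - \frac{230}{3} \approx -76.667$)
$t{\left(l,w \right)} = 0$ ($t{\left(l,w \right)} = 0 l = 0$)
$\left(u + t{\left(13,-1 \right)}\right) Q{\left(38 \right)} = \left(- \frac{230}{3} + 0\right) \left(-62\right) = \left(- \frac{230}{3}\right) \left(-62\right) = \frac{14260}{3}$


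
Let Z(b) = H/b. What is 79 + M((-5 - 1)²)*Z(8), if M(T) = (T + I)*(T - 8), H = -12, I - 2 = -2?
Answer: -1433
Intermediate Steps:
I = 0 (I = 2 - 2 = 0)
Z(b) = -12/b
M(T) = T*(-8 + T) (M(T) = (T + 0)*(T - 8) = T*(-8 + T))
79 + M((-5 - 1)²)*Z(8) = 79 + ((-5 - 1)²*(-8 + (-5 - 1)²))*(-12/8) = 79 + ((-6)²*(-8 + (-6)²))*(-12*⅛) = 79 + (36*(-8 + 36))*(-3/2) = 79 + (36*28)*(-3/2) = 79 + 1008*(-3/2) = 79 - 1512 = -1433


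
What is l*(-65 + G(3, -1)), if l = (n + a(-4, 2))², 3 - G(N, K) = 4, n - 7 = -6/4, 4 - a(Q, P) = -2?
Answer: -17457/2 ≈ -8728.5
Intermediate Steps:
a(Q, P) = 6 (a(Q, P) = 4 - 1*(-2) = 4 + 2 = 6)
n = 11/2 (n = 7 - 6/4 = 7 - 6*¼ = 7 - 3/2 = 11/2 ≈ 5.5000)
G(N, K) = -1 (G(N, K) = 3 - 1*4 = 3 - 4 = -1)
l = 529/4 (l = (11/2 + 6)² = (23/2)² = 529/4 ≈ 132.25)
l*(-65 + G(3, -1)) = 529*(-65 - 1)/4 = (529/4)*(-66) = -17457/2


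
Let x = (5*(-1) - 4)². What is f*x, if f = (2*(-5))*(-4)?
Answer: 3240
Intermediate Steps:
x = 81 (x = (-5 - 4)² = (-9)² = 81)
f = 40 (f = -10*(-4) = 40)
f*x = 40*81 = 3240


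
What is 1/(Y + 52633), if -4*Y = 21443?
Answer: 4/189089 ≈ 2.1154e-5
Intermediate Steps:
Y = -21443/4 (Y = -1/4*21443 = -21443/4 ≈ -5360.8)
1/(Y + 52633) = 1/(-21443/4 + 52633) = 1/(189089/4) = 4/189089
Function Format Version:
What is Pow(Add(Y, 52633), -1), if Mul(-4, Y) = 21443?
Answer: Rational(4, 189089) ≈ 2.1154e-5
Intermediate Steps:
Y = Rational(-21443, 4) (Y = Mul(Rational(-1, 4), 21443) = Rational(-21443, 4) ≈ -5360.8)
Pow(Add(Y, 52633), -1) = Pow(Add(Rational(-21443, 4), 52633), -1) = Pow(Rational(189089, 4), -1) = Rational(4, 189089)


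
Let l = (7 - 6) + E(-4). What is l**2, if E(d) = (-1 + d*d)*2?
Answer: 961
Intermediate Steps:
E(d) = -2 + 2*d**2 (E(d) = (-1 + d**2)*2 = -2 + 2*d**2)
l = 31 (l = (7 - 6) + (-2 + 2*(-4)**2) = 1 + (-2 + 2*16) = 1 + (-2 + 32) = 1 + 30 = 31)
l**2 = 31**2 = 961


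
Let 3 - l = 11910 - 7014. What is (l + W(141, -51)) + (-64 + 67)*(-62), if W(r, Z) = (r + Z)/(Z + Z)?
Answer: -86358/17 ≈ -5079.9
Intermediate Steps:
l = -4893 (l = 3 - (11910 - 7014) = 3 - 1*4896 = 3 - 4896 = -4893)
W(r, Z) = (Z + r)/(2*Z) (W(r, Z) = (Z + r)/((2*Z)) = (Z + r)*(1/(2*Z)) = (Z + r)/(2*Z))
(l + W(141, -51)) + (-64 + 67)*(-62) = (-4893 + (1/2)*(-51 + 141)/(-51)) + (-64 + 67)*(-62) = (-4893 + (1/2)*(-1/51)*90) + 3*(-62) = (-4893 - 15/17) - 186 = -83196/17 - 186 = -86358/17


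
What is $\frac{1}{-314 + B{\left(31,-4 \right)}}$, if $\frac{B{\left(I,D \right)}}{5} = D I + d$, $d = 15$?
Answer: $- \frac{1}{859} \approx -0.0011641$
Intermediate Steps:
$B{\left(I,D \right)} = 75 + 5 D I$ ($B{\left(I,D \right)} = 5 \left(D I + 15\right) = 5 \left(15 + D I\right) = 75 + 5 D I$)
$\frac{1}{-314 + B{\left(31,-4 \right)}} = \frac{1}{-314 + \left(75 + 5 \left(-4\right) 31\right)} = \frac{1}{-314 + \left(75 - 620\right)} = \frac{1}{-314 - 545} = \frac{1}{-859} = - \frac{1}{859}$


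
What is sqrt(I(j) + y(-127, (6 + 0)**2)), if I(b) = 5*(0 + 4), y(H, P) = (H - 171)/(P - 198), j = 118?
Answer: sqrt(1769)/9 ≈ 4.6733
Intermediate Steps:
y(H, P) = (-171 + H)/(-198 + P)
I(b) = 20 (I(b) = 5*4 = 20)
sqrt(I(j) + y(-127, (6 + 0)**2)) = sqrt(20 + (-171 - 127)/(-198 + (6 + 0)**2)) = sqrt(20 - 298/(-198 + 6**2)) = sqrt(20 - 298/(-198 + 36)) = sqrt(20 - 298/(-162)) = sqrt(20 - 1/162*(-298)) = sqrt(20 + 149/81) = sqrt(1769/81) = sqrt(1769)/9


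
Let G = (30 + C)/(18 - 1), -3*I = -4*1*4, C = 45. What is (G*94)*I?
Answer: 37600/17 ≈ 2211.8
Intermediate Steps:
I = 16/3 (I = -(-4*1)*4/3 = -(-4)*4/3 = -⅓*(-16) = 16/3 ≈ 5.3333)
G = 75/17 (G = (30 + 45)/(18 - 1) = 75/17 ≈ 4.4118)
(G*94)*I = ((75/17)*94)*(16/3) = (7050/17)*(16/3) = 37600/17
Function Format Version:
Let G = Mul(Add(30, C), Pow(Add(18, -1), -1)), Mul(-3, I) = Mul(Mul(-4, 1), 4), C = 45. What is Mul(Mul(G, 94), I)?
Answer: Rational(37600, 17) ≈ 2211.8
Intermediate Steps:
I = Rational(16, 3) (I = Mul(Rational(-1, 3), Mul(Mul(-4, 1), 4)) = Mul(Rational(-1, 3), Mul(-4, 4)) = Mul(Rational(-1, 3), -16) = Rational(16, 3) ≈ 5.3333)
G = Rational(75, 17) (G = Mul(Add(30, 45), Pow(Add(18, -1), -1)) = Mul(75, Pow(17, -1)) = Mul(75, Rational(1, 17)) = Rational(75, 17) ≈ 4.4118)
Mul(Mul(G, 94), I) = Mul(Mul(Rational(75, 17), 94), Rational(16, 3)) = Mul(Rational(7050, 17), Rational(16, 3)) = Rational(37600, 17)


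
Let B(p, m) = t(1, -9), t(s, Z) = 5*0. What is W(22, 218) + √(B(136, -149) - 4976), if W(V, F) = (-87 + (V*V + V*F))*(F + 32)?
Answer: 1298250 + 4*I*√311 ≈ 1.2983e+6 + 70.541*I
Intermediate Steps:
t(s, Z) = 0
B(p, m) = 0
W(V, F) = (32 + F)*(-87 + V² + F*V) (W(V, F) = (-87 + (V² + F*V))*(32 + F) = (-87 + V² + F*V)*(32 + F) = (32 + F)*(-87 + V² + F*V))
W(22, 218) + √(B(136, -149) - 4976) = (-2784 - 87*218 + 32*22² + 218*22² + 22*218² + 32*218*22) + √(0 - 4976) = (-2784 - 18966 + 32*484 + 218*484 + 22*47524 + 153472) + √(-4976) = (-2784 - 18966 + 15488 + 105512 + 1045528 + 153472) + 4*I*√311 = 1298250 + 4*I*√311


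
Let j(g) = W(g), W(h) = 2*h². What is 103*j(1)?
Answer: 206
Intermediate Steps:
j(g) = 2*g²
103*j(1) = 103*(2*1²) = 103*(2*1) = 103*2 = 206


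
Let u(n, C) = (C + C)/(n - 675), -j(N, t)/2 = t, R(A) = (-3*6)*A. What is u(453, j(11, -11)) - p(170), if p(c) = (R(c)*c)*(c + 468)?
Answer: 36839523578/111 ≈ 3.3189e+8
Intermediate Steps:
R(A) = -18*A
j(N, t) = -2*t
u(n, C) = 2*C/(-675 + n) (u(n, C) = (2*C)/(-675 + n) = 2*C/(-675 + n))
p(c) = -18*c**2*(468 + c) (p(c) = ((-18*c)*c)*(c + 468) = (-18*c**2)*(468 + c) = -18*c**2*(468 + c))
u(453, j(11, -11)) - p(170) = 2*(-2*(-11))/(-675 + 453) - 18*170**2*(-468 - 1*170) = 2*22/(-222) - 18*28900*(-468 - 170) = 2*22*(-1/222) - 18*28900*(-638) = -22/111 - 1*(-331887600) = -22/111 + 331887600 = 36839523578/111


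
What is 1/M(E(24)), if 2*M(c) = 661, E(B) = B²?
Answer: 2/661 ≈ 0.0030257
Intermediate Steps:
M(c) = 661/2 (M(c) = (½)*661 = 661/2)
1/M(E(24)) = 1/(661/2) = 2/661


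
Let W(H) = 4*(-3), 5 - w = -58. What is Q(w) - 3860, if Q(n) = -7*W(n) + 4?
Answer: -3772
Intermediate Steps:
w = 63 (w = 5 - 1*(-58) = 5 + 58 = 63)
W(H) = -12
Q(n) = 88 (Q(n) = -7*(-12) + 4 = 84 + 4 = 88)
Q(w) - 3860 = 88 - 3860 = -3772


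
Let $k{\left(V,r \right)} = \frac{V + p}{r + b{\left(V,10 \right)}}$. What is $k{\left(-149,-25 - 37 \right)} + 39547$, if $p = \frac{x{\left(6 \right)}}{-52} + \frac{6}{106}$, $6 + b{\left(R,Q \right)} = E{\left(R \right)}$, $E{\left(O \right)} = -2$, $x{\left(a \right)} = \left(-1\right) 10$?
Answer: $\frac{3814908599}{96460} \approx 39549.0$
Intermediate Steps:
$x{\left(a \right)} = -10$
$b{\left(R,Q \right)} = -8$ ($b{\left(R,Q \right)} = -6 - 2 = -8$)
$p = \frac{343}{1378}$ ($p = - \frac{10}{-52} + \frac{6}{106} = \left(-10\right) \left(- \frac{1}{52}\right) + 6 \cdot \frac{1}{106} = \frac{5}{26} + \frac{3}{53} = \frac{343}{1378} \approx 0.24891$)
$k{\left(V,r \right)} = \frac{\frac{343}{1378} + V}{-8 + r}$ ($k{\left(V,r \right)} = \frac{V + \frac{343}{1378}}{r - 8} = \frac{\frac{343}{1378} + V}{-8 + r}$)
$k{\left(-149,-25 - 37 \right)} + 39547 = \frac{\frac{343}{1378} - 149}{-8 - 62} + 39547 = \frac{1}{-8 - 62} \left(- \frac{204979}{1378}\right) + 39547 = \frac{1}{-70} \left(- \frac{204979}{1378}\right) + 39547 = \left(- \frac{1}{70}\right) \left(- \frac{204979}{1378}\right) + 39547 = \frac{204979}{96460} + 39547 = \frac{3814908599}{96460}$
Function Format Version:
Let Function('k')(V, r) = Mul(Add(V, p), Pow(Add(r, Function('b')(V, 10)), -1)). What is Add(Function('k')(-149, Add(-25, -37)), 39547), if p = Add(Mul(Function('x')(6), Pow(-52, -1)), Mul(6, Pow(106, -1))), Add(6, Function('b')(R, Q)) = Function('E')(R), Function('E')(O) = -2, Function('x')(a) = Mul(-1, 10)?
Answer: Rational(3814908599, 96460) ≈ 39549.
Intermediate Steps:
Function('x')(a) = -10
Function('b')(R, Q) = -8 (Function('b')(R, Q) = Add(-6, -2) = -8)
p = Rational(343, 1378) (p = Add(Mul(-10, Pow(-52, -1)), Mul(6, Pow(106, -1))) = Add(Mul(-10, Rational(-1, 52)), Mul(6, Rational(1, 106))) = Add(Rational(5, 26), Rational(3, 53)) = Rational(343, 1378) ≈ 0.24891)
Function('k')(V, r) = Mul(Pow(Add(-8, r), -1), Add(Rational(343, 1378), V)) (Function('k')(V, r) = Mul(Add(V, Rational(343, 1378)), Pow(Add(r, -8), -1)) = Mul(Add(Rational(343, 1378), V), Pow(Add(-8, r), -1)) = Mul(Pow(Add(-8, r), -1), Add(Rational(343, 1378), V)))
Add(Function('k')(-149, Add(-25, -37)), 39547) = Add(Mul(Pow(Add(-8, Add(-25, -37)), -1), Add(Rational(343, 1378), -149)), 39547) = Add(Mul(Pow(Add(-8, -62), -1), Rational(-204979, 1378)), 39547) = Add(Mul(Pow(-70, -1), Rational(-204979, 1378)), 39547) = Add(Mul(Rational(-1, 70), Rational(-204979, 1378)), 39547) = Add(Rational(204979, 96460), 39547) = Rational(3814908599, 96460)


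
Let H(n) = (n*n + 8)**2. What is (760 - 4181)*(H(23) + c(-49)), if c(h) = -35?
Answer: -986390614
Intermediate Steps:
H(n) = (8 + n**2)**2 (H(n) = (n**2 + 8)**2 = (8 + n**2)**2)
(760 - 4181)*(H(23) + c(-49)) = (760 - 4181)*((8 + 23**2)**2 - 35) = -3421*((8 + 529)**2 - 35) = -3421*(537**2 - 35) = -3421*(288369 - 35) = -3421*288334 = -986390614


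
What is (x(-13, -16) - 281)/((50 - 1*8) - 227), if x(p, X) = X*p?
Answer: 73/185 ≈ 0.39459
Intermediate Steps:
(x(-13, -16) - 281)/((50 - 1*8) - 227) = (-16*(-13) - 281)/((50 - 1*8) - 227) = (208 - 281)/((50 - 8) - 227) = -73/(42 - 227) = -73/(-185) = -73*(-1/185) = 73/185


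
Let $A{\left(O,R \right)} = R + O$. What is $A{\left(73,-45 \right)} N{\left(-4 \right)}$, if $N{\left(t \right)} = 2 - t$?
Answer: $168$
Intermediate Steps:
$A{\left(O,R \right)} = O + R$
$A{\left(73,-45 \right)} N{\left(-4 \right)} = \left(73 - 45\right) \left(2 - -4\right) = 28 \left(2 + 4\right) = 28 \cdot 6 = 168$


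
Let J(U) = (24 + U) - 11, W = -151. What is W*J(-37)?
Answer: 3624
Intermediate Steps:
J(U) = 13 + U
W*J(-37) = -151*(13 - 37) = -151*(-24) = 3624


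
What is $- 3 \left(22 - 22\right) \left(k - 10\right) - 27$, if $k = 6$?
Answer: $-27$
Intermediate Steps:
$- 3 \left(22 - 22\right) \left(k - 10\right) - 27 = - 3 \left(22 - 22\right) \left(6 - 10\right) - 27 = - 3 \cdot 0 \left(-4\right) - 27 = \left(-3\right) 0 - 27 = 0 - 27 = -27$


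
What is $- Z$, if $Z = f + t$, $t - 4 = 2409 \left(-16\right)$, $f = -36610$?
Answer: $75150$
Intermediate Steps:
$t = -38540$ ($t = 4 + 2409 \left(-16\right) = 4 - 38544 = -38540$)
$Z = -75150$ ($Z = -36610 - 38540 = -75150$)
$- Z = \left(-1\right) \left(-75150\right) = 75150$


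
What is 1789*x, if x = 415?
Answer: 742435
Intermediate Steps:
1789*x = 1789*415 = 742435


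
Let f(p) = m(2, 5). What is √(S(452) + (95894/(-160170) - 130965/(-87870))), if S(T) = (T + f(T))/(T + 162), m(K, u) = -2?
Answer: 17*√116610223448693513670/144025344510 ≈ 1.2746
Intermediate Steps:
f(p) = -2
S(T) = (-2 + T)/(162 + T) (S(T) = (T - 2)/(T + 162) = (-2 + T)/(162 + T))
√(S(452) + (95894/(-160170) - 130965/(-87870))) = √((-2 + 452)/(162 + 452) + (95894/(-160170) - 130965/(-87870))) = √(450/614 + (95894*(-1/160170) - 130965*(-1/87870))) = √((1/614)*450 + (-47947/80085 + 8731/5858)) = √(225/307 + 418348609/469137930) = √(233989057213/144025344510) = 17*√116610223448693513670/144025344510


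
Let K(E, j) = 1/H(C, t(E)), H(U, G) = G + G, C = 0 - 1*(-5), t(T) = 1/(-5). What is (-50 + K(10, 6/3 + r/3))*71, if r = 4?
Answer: -7455/2 ≈ -3727.5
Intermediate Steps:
t(T) = -⅕ (t(T) = 1*(-⅕) = -⅕)
C = 5 (C = 0 + 5 = 5)
H(U, G) = 2*G
K(E, j) = -5/2 (K(E, j) = 1/(2*(-⅕)) = 1/(-⅖) = -5/2)
(-50 + K(10, 6/3 + r/3))*71 = (-50 - 5/2)*71 = -105/2*71 = -7455/2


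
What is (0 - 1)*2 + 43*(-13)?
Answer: -561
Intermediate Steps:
(0 - 1)*2 + 43*(-13) = -1*2 - 559 = -2 - 559 = -561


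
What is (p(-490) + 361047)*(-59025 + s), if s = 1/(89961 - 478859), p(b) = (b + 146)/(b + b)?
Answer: -290070733242147293/13611430 ≈ -2.1311e+10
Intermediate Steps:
p(b) = (146 + b)/(2*b) (p(b) = (146 + b)/((2*b)) = (146 + b)*(1/(2*b)) = (146 + b)/(2*b))
s = -1/388898 (s = 1/(-388898) = -1/388898 ≈ -2.5714e-6)
(p(-490) + 361047)*(-59025 + s) = ((½)*(146 - 490)/(-490) + 361047)*(-59025 - 1/388898) = ((½)*(-1/490)*(-344) + 361047)*(-22954704451/388898) = (86/245 + 361047)*(-22954704451/388898) = (88456601/245)*(-22954704451/388898) = -290070733242147293/13611430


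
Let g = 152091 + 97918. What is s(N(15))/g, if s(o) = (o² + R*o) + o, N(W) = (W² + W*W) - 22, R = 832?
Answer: 539708/250009 ≈ 2.1588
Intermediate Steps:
N(W) = -22 + 2*W² (N(W) = (W² + W²) - 22 = 2*W² - 22 = -22 + 2*W²)
s(o) = o² + 833*o (s(o) = (o² + 832*o) + o = o² + 833*o)
g = 250009
s(N(15))/g = ((-22 + 2*15²)*(833 + (-22 + 2*15²)))/250009 = ((-22 + 2*225)*(833 + (-22 + 2*225)))*(1/250009) = ((-22 + 450)*(833 + (-22 + 450)))*(1/250009) = (428*(833 + 428))*(1/250009) = (428*1261)*(1/250009) = 539708*(1/250009) = 539708/250009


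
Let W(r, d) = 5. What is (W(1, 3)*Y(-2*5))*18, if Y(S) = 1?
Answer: 90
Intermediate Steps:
(W(1, 3)*Y(-2*5))*18 = (5*1)*18 = 5*18 = 90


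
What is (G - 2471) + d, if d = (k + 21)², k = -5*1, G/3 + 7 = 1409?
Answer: 1991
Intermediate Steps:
G = 4206 (G = -21 + 3*1409 = -21 + 4227 = 4206)
k = -5
d = 256 (d = (-5 + 21)² = 16² = 256)
(G - 2471) + d = (4206 - 2471) + 256 = 1735 + 256 = 1991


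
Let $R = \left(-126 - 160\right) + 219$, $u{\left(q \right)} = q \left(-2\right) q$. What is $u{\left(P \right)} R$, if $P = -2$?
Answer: $536$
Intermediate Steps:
$u{\left(q \right)} = - 2 q^{2}$ ($u{\left(q \right)} = - 2 q q = - 2 q^{2}$)
$R = -67$ ($R = -286 + 219 = -67$)
$u{\left(P \right)} R = - 2 \left(-2\right)^{2} \left(-67\right) = \left(-2\right) 4 \left(-67\right) = \left(-8\right) \left(-67\right) = 536$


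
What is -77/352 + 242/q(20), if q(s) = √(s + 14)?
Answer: -7/32 + 121*√34/17 ≈ 41.284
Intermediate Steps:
q(s) = √(14 + s)
-77/352 + 242/q(20) = -77/352 + 242/(√(14 + 20)) = -77*1/352 + 242/(√34) = -7/32 + 242*(√34/34) = -7/32 + 121*√34/17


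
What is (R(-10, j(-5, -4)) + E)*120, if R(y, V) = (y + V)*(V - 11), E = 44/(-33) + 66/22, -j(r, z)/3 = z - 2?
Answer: 6920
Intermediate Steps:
j(r, z) = 6 - 3*z (j(r, z) = -3*(z - 2) = -3*(-2 + z) = 6 - 3*z)
E = 5/3 (E = 44*(-1/33) + 66*(1/22) = -4/3 + 3 = 5/3 ≈ 1.6667)
R(y, V) = (-11 + V)*(V + y) (R(y, V) = (V + y)*(-11 + V) = (-11 + V)*(V + y))
(R(-10, j(-5, -4)) + E)*120 = (((6 - 3*(-4))² - 11*(6 - 3*(-4)) - 11*(-10) + (6 - 3*(-4))*(-10)) + 5/3)*120 = (((6 + 12)² - 11*(6 + 12) + 110 + (6 + 12)*(-10)) + 5/3)*120 = ((18² - 11*18 + 110 + 18*(-10)) + 5/3)*120 = ((324 - 198 + 110 - 180) + 5/3)*120 = (56 + 5/3)*120 = (173/3)*120 = 6920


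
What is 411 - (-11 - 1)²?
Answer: 267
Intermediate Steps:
411 - (-11 - 1)² = 411 - 1*(-12)² = 411 - 1*144 = 411 - 144 = 267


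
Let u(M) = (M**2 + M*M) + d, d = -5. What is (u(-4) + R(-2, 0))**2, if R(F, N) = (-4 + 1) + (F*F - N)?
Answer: 784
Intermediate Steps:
u(M) = -5 + 2*M**2 (u(M) = (M**2 + M*M) - 5 = (M**2 + M**2) - 5 = 2*M**2 - 5 = -5 + 2*M**2)
R(F, N) = -3 + F**2 - N (R(F, N) = -3 + (F**2 - N) = -3 + F**2 - N)
(u(-4) + R(-2, 0))**2 = ((-5 + 2*(-4)**2) + (-3 + (-2)**2 - 1*0))**2 = ((-5 + 2*16) + (-3 + 4 + 0))**2 = ((-5 + 32) + 1)**2 = (27 + 1)**2 = 28**2 = 784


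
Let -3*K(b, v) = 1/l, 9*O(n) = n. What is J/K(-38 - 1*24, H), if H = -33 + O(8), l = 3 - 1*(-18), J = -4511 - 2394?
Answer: 435015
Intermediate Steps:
O(n) = n/9
J = -6905
l = 21 (l = 3 + 18 = 21)
H = -289/9 (H = -33 + (⅑)*8 = -33 + 8/9 = -289/9 ≈ -32.111)
K(b, v) = -1/63 (K(b, v) = -⅓/21 = -⅓*1/21 = -1/63)
J/K(-38 - 1*24, H) = -6905/(-1/63) = -6905*(-63) = 435015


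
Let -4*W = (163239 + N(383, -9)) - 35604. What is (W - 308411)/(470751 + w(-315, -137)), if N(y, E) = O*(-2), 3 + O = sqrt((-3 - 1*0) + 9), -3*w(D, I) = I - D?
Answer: -816771/1129660 + 3*sqrt(6)/2824150 ≈ -0.72302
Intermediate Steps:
w(D, I) = -I/3 + D/3 (w(D, I) = -(I - D)/3 = -I/3 + D/3)
O = -3 + sqrt(6) (O = -3 + sqrt((-3 - 1*0) + 9) = -3 + sqrt((-3 + 0) + 9) = -3 + sqrt(-3 + 9) = -3 + sqrt(6) ≈ -0.55051)
N(y, E) = 6 - 2*sqrt(6) (N(y, E) = (-3 + sqrt(6))*(-2) = 6 - 2*sqrt(6))
W = -127641/4 + sqrt(6)/2 (W = -((163239 + (6 - 2*sqrt(6))) - 35604)/4 = -((163245 - 2*sqrt(6)) - 35604)/4 = -(127641 - 2*sqrt(6))/4 = -127641/4 + sqrt(6)/2 ≈ -31909.)
(W - 308411)/(470751 + w(-315, -137)) = ((-127641/4 + sqrt(6)/2) - 308411)/(470751 + (-1/3*(-137) + (1/3)*(-315))) = (-1361285/4 + sqrt(6)/2)/(470751 + (137/3 - 105)) = (-1361285/4 + sqrt(6)/2)/(470751 - 178/3) = (-1361285/4 + sqrt(6)/2)/(1412075/3) = (-1361285/4 + sqrt(6)/2)*(3/1412075) = -816771/1129660 + 3*sqrt(6)/2824150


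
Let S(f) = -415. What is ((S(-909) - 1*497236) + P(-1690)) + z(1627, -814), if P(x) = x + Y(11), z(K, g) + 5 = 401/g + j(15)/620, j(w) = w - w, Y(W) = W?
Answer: -406459091/814 ≈ -4.9934e+5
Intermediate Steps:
j(w) = 0
z(K, g) = -5 + 401/g (z(K, g) = -5 + (401/g + 0/620) = -5 + (401/g + 0*(1/620)) = -5 + (401/g + 0) = -5 + 401/g)
P(x) = 11 + x (P(x) = x + 11 = 11 + x)
((S(-909) - 1*497236) + P(-1690)) + z(1627, -814) = ((-415 - 1*497236) + (11 - 1690)) + (-5 + 401/(-814)) = ((-415 - 497236) - 1679) + (-5 + 401*(-1/814)) = (-497651 - 1679) + (-5 - 401/814) = -499330 - 4471/814 = -406459091/814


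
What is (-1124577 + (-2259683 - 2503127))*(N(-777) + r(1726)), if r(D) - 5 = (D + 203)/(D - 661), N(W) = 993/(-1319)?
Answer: -16701498401049/468245 ≈ -3.5668e+7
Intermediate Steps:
N(W) = -993/1319 (N(W) = 993*(-1/1319) = -993/1319)
r(D) = 5 + (203 + D)/(-661 + D) (r(D) = 5 + (D + 203)/(D - 661) = 5 + (203 + D)/(-661 + D))
(-1124577 + (-2259683 - 2503127))*(N(-777) + r(1726)) = (-1124577 + (-2259683 - 2503127))*(-993/1319 + 6*(-517 + 1726)/(-661 + 1726)) = (-1124577 - 4762810)*(-993/1319 + 6*1209/1065) = -5887387*(-993/1319 + 6*(1/1065)*1209) = -5887387*(-993/1319 + 2418/355) = -5887387*2836827/468245 = -16701498401049/468245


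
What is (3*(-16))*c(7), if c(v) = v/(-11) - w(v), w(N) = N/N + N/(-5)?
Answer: 624/55 ≈ 11.345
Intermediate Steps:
w(N) = 1 - N/5 (w(N) = 1 + N*(-⅕) = 1 - N/5)
c(v) = -1 + 6*v/55 (c(v) = v/(-11) - (1 - v/5) = v*(-1/11) + (-1 + v/5) = -v/11 + (-1 + v/5) = -1 + 6*v/55)
(3*(-16))*c(7) = (3*(-16))*(-1 + (6/55)*7) = -48*(-1 + 42/55) = -48*(-13/55) = 624/55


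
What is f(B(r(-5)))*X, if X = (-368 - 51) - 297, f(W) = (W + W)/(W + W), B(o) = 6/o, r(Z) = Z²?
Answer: -716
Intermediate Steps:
f(W) = 1 (f(W) = (2*W)/((2*W)) = (2*W)*(1/(2*W)) = 1)
X = -716 (X = -419 - 297 = -716)
f(B(r(-5)))*X = 1*(-716) = -716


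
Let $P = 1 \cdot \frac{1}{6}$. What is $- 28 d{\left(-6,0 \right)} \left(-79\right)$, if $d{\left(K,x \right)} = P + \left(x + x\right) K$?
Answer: $\frac{1106}{3} \approx 368.67$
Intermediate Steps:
$P = \frac{1}{6}$ ($P = 1 \cdot \frac{1}{6} = \frac{1}{6} \approx 0.16667$)
$d{\left(K,x \right)} = \frac{1}{6} + 2 K x$ ($d{\left(K,x \right)} = \frac{1}{6} + \left(x + x\right) K = \frac{1}{6} + 2 x K = \frac{1}{6} + 2 K x$)
$- 28 d{\left(-6,0 \right)} \left(-79\right) = - 28 \left(\frac{1}{6} + 2 \left(-6\right) 0\right) \left(-79\right) = - 28 \left(\frac{1}{6} + 0\right) \left(-79\right) = \left(-28\right) \frac{1}{6} \left(-79\right) = \left(- \frac{14}{3}\right) \left(-79\right) = \frac{1106}{3}$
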